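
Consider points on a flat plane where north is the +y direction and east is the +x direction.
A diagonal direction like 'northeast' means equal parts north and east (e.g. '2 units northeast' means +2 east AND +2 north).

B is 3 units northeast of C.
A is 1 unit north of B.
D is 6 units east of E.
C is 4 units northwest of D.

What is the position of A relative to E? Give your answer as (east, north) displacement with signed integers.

Place E at the origin (east=0, north=0).
  D is 6 units east of E: delta (east=+6, north=+0); D at (east=6, north=0).
  C is 4 units northwest of D: delta (east=-4, north=+4); C at (east=2, north=4).
  B is 3 units northeast of C: delta (east=+3, north=+3); B at (east=5, north=7).
  A is 1 unit north of B: delta (east=+0, north=+1); A at (east=5, north=8).
Therefore A relative to E: (east=5, north=8).

Answer: A is at (east=5, north=8) relative to E.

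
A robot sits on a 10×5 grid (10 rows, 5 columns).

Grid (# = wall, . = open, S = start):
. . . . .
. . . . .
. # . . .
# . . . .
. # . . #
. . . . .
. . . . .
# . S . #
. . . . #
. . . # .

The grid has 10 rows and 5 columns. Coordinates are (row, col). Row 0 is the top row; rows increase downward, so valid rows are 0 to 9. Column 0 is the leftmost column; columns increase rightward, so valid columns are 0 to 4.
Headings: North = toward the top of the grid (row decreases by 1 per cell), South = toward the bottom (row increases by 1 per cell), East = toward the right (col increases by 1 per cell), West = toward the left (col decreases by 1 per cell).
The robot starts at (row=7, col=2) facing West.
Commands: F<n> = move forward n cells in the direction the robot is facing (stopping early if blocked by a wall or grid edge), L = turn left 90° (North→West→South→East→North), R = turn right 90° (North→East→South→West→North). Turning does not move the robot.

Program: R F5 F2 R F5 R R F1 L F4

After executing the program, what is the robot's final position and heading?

Start: (row=7, col=2), facing West
  R: turn right, now facing North
  F5: move forward 5, now at (row=2, col=2)
  F2: move forward 2, now at (row=0, col=2)
  R: turn right, now facing East
  F5: move forward 2/5 (blocked), now at (row=0, col=4)
  R: turn right, now facing South
  R: turn right, now facing West
  F1: move forward 1, now at (row=0, col=3)
  L: turn left, now facing South
  F4: move forward 4, now at (row=4, col=3)
Final: (row=4, col=3), facing South

Answer: Final position: (row=4, col=3), facing South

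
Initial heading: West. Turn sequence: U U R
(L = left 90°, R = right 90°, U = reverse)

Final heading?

Answer: Final heading: North

Derivation:
Start: West
  U (U-turn (180°)) -> East
  U (U-turn (180°)) -> West
  R (right (90° clockwise)) -> North
Final: North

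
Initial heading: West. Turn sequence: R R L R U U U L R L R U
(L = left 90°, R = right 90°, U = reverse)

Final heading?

Answer: Final heading: East

Derivation:
Start: West
  R (right (90° clockwise)) -> North
  R (right (90° clockwise)) -> East
  L (left (90° counter-clockwise)) -> North
  R (right (90° clockwise)) -> East
  U (U-turn (180°)) -> West
  U (U-turn (180°)) -> East
  U (U-turn (180°)) -> West
  L (left (90° counter-clockwise)) -> South
  R (right (90° clockwise)) -> West
  L (left (90° counter-clockwise)) -> South
  R (right (90° clockwise)) -> West
  U (U-turn (180°)) -> East
Final: East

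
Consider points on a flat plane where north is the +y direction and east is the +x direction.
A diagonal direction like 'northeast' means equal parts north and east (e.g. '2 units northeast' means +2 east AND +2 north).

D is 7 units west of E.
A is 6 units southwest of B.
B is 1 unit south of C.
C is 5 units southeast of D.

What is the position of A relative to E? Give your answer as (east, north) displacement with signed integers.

Place E at the origin (east=0, north=0).
  D is 7 units west of E: delta (east=-7, north=+0); D at (east=-7, north=0).
  C is 5 units southeast of D: delta (east=+5, north=-5); C at (east=-2, north=-5).
  B is 1 unit south of C: delta (east=+0, north=-1); B at (east=-2, north=-6).
  A is 6 units southwest of B: delta (east=-6, north=-6); A at (east=-8, north=-12).
Therefore A relative to E: (east=-8, north=-12).

Answer: A is at (east=-8, north=-12) relative to E.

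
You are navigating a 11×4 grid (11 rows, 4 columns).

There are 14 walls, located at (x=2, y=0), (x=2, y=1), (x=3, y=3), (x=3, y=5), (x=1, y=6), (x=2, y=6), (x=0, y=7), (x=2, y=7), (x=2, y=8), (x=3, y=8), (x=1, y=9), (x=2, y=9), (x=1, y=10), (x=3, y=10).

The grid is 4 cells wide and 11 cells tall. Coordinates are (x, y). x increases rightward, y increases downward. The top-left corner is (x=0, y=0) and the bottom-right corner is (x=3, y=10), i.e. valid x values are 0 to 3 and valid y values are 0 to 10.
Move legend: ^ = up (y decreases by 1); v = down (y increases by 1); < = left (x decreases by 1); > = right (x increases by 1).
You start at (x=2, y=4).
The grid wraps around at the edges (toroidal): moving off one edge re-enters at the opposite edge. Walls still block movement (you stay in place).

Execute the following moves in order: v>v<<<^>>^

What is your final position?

Start: (x=2, y=4)
  v (down): (x=2, y=4) -> (x=2, y=5)
  > (right): blocked, stay at (x=2, y=5)
  v (down): blocked, stay at (x=2, y=5)
  < (left): (x=2, y=5) -> (x=1, y=5)
  < (left): (x=1, y=5) -> (x=0, y=5)
  < (left): blocked, stay at (x=0, y=5)
  ^ (up): (x=0, y=5) -> (x=0, y=4)
  > (right): (x=0, y=4) -> (x=1, y=4)
  > (right): (x=1, y=4) -> (x=2, y=4)
  ^ (up): (x=2, y=4) -> (x=2, y=3)
Final: (x=2, y=3)

Answer: Final position: (x=2, y=3)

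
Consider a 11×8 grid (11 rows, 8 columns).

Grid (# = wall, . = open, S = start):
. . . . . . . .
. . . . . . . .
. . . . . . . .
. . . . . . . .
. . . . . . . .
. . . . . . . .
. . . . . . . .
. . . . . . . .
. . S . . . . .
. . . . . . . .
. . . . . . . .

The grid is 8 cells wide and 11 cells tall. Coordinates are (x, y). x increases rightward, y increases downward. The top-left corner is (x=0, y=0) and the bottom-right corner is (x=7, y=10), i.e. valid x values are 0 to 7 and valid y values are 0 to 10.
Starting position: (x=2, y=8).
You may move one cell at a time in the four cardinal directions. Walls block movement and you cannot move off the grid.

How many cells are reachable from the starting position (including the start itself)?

Answer: Reachable cells: 88

Derivation:
BFS flood-fill from (x=2, y=8):
  Distance 0: (x=2, y=8)
  Distance 1: (x=2, y=7), (x=1, y=8), (x=3, y=8), (x=2, y=9)
  Distance 2: (x=2, y=6), (x=1, y=7), (x=3, y=7), (x=0, y=8), (x=4, y=8), (x=1, y=9), (x=3, y=9), (x=2, y=10)
  Distance 3: (x=2, y=5), (x=1, y=6), (x=3, y=6), (x=0, y=7), (x=4, y=7), (x=5, y=8), (x=0, y=9), (x=4, y=9), (x=1, y=10), (x=3, y=10)
  Distance 4: (x=2, y=4), (x=1, y=5), (x=3, y=5), (x=0, y=6), (x=4, y=6), (x=5, y=7), (x=6, y=8), (x=5, y=9), (x=0, y=10), (x=4, y=10)
  Distance 5: (x=2, y=3), (x=1, y=4), (x=3, y=4), (x=0, y=5), (x=4, y=5), (x=5, y=6), (x=6, y=7), (x=7, y=8), (x=6, y=9), (x=5, y=10)
  Distance 6: (x=2, y=2), (x=1, y=3), (x=3, y=3), (x=0, y=4), (x=4, y=4), (x=5, y=5), (x=6, y=6), (x=7, y=7), (x=7, y=9), (x=6, y=10)
  Distance 7: (x=2, y=1), (x=1, y=2), (x=3, y=2), (x=0, y=3), (x=4, y=3), (x=5, y=4), (x=6, y=5), (x=7, y=6), (x=7, y=10)
  Distance 8: (x=2, y=0), (x=1, y=1), (x=3, y=1), (x=0, y=2), (x=4, y=2), (x=5, y=3), (x=6, y=4), (x=7, y=5)
  Distance 9: (x=1, y=0), (x=3, y=0), (x=0, y=1), (x=4, y=1), (x=5, y=2), (x=6, y=3), (x=7, y=4)
  Distance 10: (x=0, y=0), (x=4, y=0), (x=5, y=1), (x=6, y=2), (x=7, y=3)
  Distance 11: (x=5, y=0), (x=6, y=1), (x=7, y=2)
  Distance 12: (x=6, y=0), (x=7, y=1)
  Distance 13: (x=7, y=0)
Total reachable: 88 (grid has 88 open cells total)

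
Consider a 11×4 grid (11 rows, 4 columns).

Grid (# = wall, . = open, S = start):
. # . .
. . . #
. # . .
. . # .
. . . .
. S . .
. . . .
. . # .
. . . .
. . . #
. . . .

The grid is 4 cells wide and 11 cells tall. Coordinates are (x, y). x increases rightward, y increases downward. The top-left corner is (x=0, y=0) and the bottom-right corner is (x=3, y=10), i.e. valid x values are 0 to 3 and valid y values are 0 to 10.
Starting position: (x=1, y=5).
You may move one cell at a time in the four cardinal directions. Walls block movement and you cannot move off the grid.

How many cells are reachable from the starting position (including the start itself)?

BFS flood-fill from (x=1, y=5):
  Distance 0: (x=1, y=5)
  Distance 1: (x=1, y=4), (x=0, y=5), (x=2, y=5), (x=1, y=6)
  Distance 2: (x=1, y=3), (x=0, y=4), (x=2, y=4), (x=3, y=5), (x=0, y=6), (x=2, y=6), (x=1, y=7)
  Distance 3: (x=0, y=3), (x=3, y=4), (x=3, y=6), (x=0, y=7), (x=1, y=8)
  Distance 4: (x=0, y=2), (x=3, y=3), (x=3, y=7), (x=0, y=8), (x=2, y=8), (x=1, y=9)
  Distance 5: (x=0, y=1), (x=3, y=2), (x=3, y=8), (x=0, y=9), (x=2, y=9), (x=1, y=10)
  Distance 6: (x=0, y=0), (x=1, y=1), (x=2, y=2), (x=0, y=10), (x=2, y=10)
  Distance 7: (x=2, y=1), (x=3, y=10)
  Distance 8: (x=2, y=0)
  Distance 9: (x=3, y=0)
Total reachable: 38 (grid has 38 open cells total)

Answer: Reachable cells: 38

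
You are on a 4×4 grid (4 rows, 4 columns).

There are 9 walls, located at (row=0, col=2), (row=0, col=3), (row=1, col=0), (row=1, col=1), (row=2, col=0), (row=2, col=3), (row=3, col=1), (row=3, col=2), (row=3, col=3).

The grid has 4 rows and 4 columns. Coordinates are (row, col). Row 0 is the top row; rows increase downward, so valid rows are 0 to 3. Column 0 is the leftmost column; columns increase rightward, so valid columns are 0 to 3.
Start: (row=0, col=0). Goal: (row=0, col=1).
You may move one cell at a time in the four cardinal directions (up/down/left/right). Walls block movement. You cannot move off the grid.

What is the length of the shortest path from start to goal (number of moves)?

Answer: Shortest path length: 1

Derivation:
BFS from (row=0, col=0) until reaching (row=0, col=1):
  Distance 0: (row=0, col=0)
  Distance 1: (row=0, col=1)  <- goal reached here
One shortest path (1 moves): (row=0, col=0) -> (row=0, col=1)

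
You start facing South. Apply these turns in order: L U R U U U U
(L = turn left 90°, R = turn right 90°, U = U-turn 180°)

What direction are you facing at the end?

Start: South
  L (left (90° counter-clockwise)) -> East
  U (U-turn (180°)) -> West
  R (right (90° clockwise)) -> North
  U (U-turn (180°)) -> South
  U (U-turn (180°)) -> North
  U (U-turn (180°)) -> South
  U (U-turn (180°)) -> North
Final: North

Answer: Final heading: North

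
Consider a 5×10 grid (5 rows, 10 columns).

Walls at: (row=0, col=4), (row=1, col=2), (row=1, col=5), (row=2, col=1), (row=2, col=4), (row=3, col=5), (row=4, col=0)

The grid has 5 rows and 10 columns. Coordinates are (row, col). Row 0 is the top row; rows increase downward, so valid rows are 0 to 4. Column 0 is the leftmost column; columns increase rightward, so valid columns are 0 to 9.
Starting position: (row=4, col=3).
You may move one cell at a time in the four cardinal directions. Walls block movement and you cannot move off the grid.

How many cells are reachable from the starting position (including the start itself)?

BFS flood-fill from (row=4, col=3):
  Distance 0: (row=4, col=3)
  Distance 1: (row=3, col=3), (row=4, col=2), (row=4, col=4)
  Distance 2: (row=2, col=3), (row=3, col=2), (row=3, col=4), (row=4, col=1), (row=4, col=5)
  Distance 3: (row=1, col=3), (row=2, col=2), (row=3, col=1), (row=4, col=6)
  Distance 4: (row=0, col=3), (row=1, col=4), (row=3, col=0), (row=3, col=6), (row=4, col=7)
  Distance 5: (row=0, col=2), (row=2, col=0), (row=2, col=6), (row=3, col=7), (row=4, col=8)
  Distance 6: (row=0, col=1), (row=1, col=0), (row=1, col=6), (row=2, col=5), (row=2, col=7), (row=3, col=8), (row=4, col=9)
  Distance 7: (row=0, col=0), (row=0, col=6), (row=1, col=1), (row=1, col=7), (row=2, col=8), (row=3, col=9)
  Distance 8: (row=0, col=5), (row=0, col=7), (row=1, col=8), (row=2, col=9)
  Distance 9: (row=0, col=8), (row=1, col=9)
  Distance 10: (row=0, col=9)
Total reachable: 43 (grid has 43 open cells total)

Answer: Reachable cells: 43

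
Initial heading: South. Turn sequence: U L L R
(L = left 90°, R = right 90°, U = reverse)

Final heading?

Answer: Final heading: West

Derivation:
Start: South
  U (U-turn (180°)) -> North
  L (left (90° counter-clockwise)) -> West
  L (left (90° counter-clockwise)) -> South
  R (right (90° clockwise)) -> West
Final: West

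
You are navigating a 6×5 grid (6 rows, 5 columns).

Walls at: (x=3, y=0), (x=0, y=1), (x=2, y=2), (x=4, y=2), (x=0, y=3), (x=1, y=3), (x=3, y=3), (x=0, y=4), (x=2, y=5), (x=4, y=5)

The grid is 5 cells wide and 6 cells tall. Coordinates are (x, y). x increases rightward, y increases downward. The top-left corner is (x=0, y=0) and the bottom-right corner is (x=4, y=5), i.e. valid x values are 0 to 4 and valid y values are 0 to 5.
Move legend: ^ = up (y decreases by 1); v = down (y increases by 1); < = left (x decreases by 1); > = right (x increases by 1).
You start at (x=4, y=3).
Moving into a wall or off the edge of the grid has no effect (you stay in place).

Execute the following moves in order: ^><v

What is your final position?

Start: (x=4, y=3)
  ^ (up): blocked, stay at (x=4, y=3)
  > (right): blocked, stay at (x=4, y=3)
  < (left): blocked, stay at (x=4, y=3)
  v (down): (x=4, y=3) -> (x=4, y=4)
Final: (x=4, y=4)

Answer: Final position: (x=4, y=4)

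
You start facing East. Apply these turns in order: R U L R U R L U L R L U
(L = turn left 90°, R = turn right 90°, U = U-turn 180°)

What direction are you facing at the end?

Start: East
  R (right (90° clockwise)) -> South
  U (U-turn (180°)) -> North
  L (left (90° counter-clockwise)) -> West
  R (right (90° clockwise)) -> North
  U (U-turn (180°)) -> South
  R (right (90° clockwise)) -> West
  L (left (90° counter-clockwise)) -> South
  U (U-turn (180°)) -> North
  L (left (90° counter-clockwise)) -> West
  R (right (90° clockwise)) -> North
  L (left (90° counter-clockwise)) -> West
  U (U-turn (180°)) -> East
Final: East

Answer: Final heading: East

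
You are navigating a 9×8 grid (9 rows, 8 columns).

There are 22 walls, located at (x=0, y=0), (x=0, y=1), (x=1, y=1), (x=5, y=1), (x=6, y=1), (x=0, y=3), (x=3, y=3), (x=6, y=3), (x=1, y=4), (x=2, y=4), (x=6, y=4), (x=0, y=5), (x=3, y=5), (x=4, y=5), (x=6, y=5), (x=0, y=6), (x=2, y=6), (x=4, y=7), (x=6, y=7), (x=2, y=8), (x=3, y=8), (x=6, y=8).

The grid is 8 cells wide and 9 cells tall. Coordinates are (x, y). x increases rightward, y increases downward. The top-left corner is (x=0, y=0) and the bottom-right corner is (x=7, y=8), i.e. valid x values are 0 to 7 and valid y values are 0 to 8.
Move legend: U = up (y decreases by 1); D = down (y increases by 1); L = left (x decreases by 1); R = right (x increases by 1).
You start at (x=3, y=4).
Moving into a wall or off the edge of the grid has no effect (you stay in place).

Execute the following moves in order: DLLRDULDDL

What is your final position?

Start: (x=3, y=4)
  D (down): blocked, stay at (x=3, y=4)
  L (left): blocked, stay at (x=3, y=4)
  L (left): blocked, stay at (x=3, y=4)
  R (right): (x=3, y=4) -> (x=4, y=4)
  D (down): blocked, stay at (x=4, y=4)
  U (up): (x=4, y=4) -> (x=4, y=3)
  L (left): blocked, stay at (x=4, y=3)
  D (down): (x=4, y=3) -> (x=4, y=4)
  D (down): blocked, stay at (x=4, y=4)
  L (left): (x=4, y=4) -> (x=3, y=4)
Final: (x=3, y=4)

Answer: Final position: (x=3, y=4)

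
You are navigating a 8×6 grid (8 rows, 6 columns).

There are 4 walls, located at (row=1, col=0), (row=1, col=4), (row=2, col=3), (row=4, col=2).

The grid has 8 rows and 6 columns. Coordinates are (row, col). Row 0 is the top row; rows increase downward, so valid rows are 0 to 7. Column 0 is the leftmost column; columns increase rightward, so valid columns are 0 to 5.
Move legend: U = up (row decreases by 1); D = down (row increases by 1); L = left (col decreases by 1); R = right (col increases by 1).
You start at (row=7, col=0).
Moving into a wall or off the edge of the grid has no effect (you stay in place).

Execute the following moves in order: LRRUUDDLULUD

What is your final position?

Answer: Final position: (row=6, col=0)

Derivation:
Start: (row=7, col=0)
  L (left): blocked, stay at (row=7, col=0)
  R (right): (row=7, col=0) -> (row=7, col=1)
  R (right): (row=7, col=1) -> (row=7, col=2)
  U (up): (row=7, col=2) -> (row=6, col=2)
  U (up): (row=6, col=2) -> (row=5, col=2)
  D (down): (row=5, col=2) -> (row=6, col=2)
  D (down): (row=6, col=2) -> (row=7, col=2)
  L (left): (row=7, col=2) -> (row=7, col=1)
  U (up): (row=7, col=1) -> (row=6, col=1)
  L (left): (row=6, col=1) -> (row=6, col=0)
  U (up): (row=6, col=0) -> (row=5, col=0)
  D (down): (row=5, col=0) -> (row=6, col=0)
Final: (row=6, col=0)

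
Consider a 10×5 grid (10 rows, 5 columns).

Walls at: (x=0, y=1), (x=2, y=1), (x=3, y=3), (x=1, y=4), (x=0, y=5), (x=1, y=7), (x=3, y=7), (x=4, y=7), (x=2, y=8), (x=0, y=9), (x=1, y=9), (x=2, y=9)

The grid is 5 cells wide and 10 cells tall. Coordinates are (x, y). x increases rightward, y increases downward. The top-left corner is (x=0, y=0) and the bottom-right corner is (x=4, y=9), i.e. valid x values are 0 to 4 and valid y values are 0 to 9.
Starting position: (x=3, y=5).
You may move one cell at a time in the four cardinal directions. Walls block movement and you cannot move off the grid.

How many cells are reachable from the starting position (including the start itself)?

BFS flood-fill from (x=3, y=5):
  Distance 0: (x=3, y=5)
  Distance 1: (x=3, y=4), (x=2, y=5), (x=4, y=5), (x=3, y=6)
  Distance 2: (x=2, y=4), (x=4, y=4), (x=1, y=5), (x=2, y=6), (x=4, y=6)
  Distance 3: (x=2, y=3), (x=4, y=3), (x=1, y=6), (x=2, y=7)
  Distance 4: (x=2, y=2), (x=4, y=2), (x=1, y=3), (x=0, y=6)
  Distance 5: (x=4, y=1), (x=1, y=2), (x=3, y=2), (x=0, y=3), (x=0, y=7)
  Distance 6: (x=4, y=0), (x=1, y=1), (x=3, y=1), (x=0, y=2), (x=0, y=4), (x=0, y=8)
  Distance 7: (x=1, y=0), (x=3, y=0), (x=1, y=8)
  Distance 8: (x=0, y=0), (x=2, y=0)
Total reachable: 34 (grid has 38 open cells total)

Answer: Reachable cells: 34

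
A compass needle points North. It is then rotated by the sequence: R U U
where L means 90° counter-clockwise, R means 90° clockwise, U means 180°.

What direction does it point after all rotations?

Start: North
  R (right (90° clockwise)) -> East
  U (U-turn (180°)) -> West
  U (U-turn (180°)) -> East
Final: East

Answer: Final heading: East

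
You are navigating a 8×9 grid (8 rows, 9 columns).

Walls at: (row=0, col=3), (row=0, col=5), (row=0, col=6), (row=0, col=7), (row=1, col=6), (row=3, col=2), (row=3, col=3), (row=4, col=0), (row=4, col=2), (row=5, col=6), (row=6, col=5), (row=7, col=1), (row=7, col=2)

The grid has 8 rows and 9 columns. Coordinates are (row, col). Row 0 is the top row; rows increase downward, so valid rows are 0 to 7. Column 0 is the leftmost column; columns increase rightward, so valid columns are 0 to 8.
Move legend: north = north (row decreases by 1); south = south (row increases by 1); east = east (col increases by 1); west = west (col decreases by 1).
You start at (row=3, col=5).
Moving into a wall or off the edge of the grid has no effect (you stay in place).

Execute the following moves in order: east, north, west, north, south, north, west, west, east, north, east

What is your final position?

Answer: Final position: (row=0, col=4)

Derivation:
Start: (row=3, col=5)
  east (east): (row=3, col=5) -> (row=3, col=6)
  north (north): (row=3, col=6) -> (row=2, col=6)
  west (west): (row=2, col=6) -> (row=2, col=5)
  north (north): (row=2, col=5) -> (row=1, col=5)
  south (south): (row=1, col=5) -> (row=2, col=5)
  north (north): (row=2, col=5) -> (row=1, col=5)
  west (west): (row=1, col=5) -> (row=1, col=4)
  west (west): (row=1, col=4) -> (row=1, col=3)
  east (east): (row=1, col=3) -> (row=1, col=4)
  north (north): (row=1, col=4) -> (row=0, col=4)
  east (east): blocked, stay at (row=0, col=4)
Final: (row=0, col=4)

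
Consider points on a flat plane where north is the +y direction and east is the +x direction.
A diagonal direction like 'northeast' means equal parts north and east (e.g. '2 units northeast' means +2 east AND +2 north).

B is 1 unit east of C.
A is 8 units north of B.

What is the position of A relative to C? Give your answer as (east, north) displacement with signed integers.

Place C at the origin (east=0, north=0).
  B is 1 unit east of C: delta (east=+1, north=+0); B at (east=1, north=0).
  A is 8 units north of B: delta (east=+0, north=+8); A at (east=1, north=8).
Therefore A relative to C: (east=1, north=8).

Answer: A is at (east=1, north=8) relative to C.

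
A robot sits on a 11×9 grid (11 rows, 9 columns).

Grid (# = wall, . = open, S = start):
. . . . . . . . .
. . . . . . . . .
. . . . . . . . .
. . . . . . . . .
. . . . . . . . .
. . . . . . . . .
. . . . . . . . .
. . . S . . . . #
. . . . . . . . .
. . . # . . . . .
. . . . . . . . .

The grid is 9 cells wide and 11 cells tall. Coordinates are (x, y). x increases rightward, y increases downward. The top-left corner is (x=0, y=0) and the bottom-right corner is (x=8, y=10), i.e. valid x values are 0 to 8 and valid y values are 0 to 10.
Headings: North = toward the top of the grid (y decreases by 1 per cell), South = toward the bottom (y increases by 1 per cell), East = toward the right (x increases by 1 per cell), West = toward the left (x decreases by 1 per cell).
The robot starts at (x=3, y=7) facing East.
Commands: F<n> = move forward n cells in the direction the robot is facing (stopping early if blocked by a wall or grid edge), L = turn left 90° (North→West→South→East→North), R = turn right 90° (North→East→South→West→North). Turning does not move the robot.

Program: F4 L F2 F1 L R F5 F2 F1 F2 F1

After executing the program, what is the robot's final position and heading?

Start: (x=3, y=7), facing East
  F4: move forward 4, now at (x=7, y=7)
  L: turn left, now facing North
  F2: move forward 2, now at (x=7, y=5)
  F1: move forward 1, now at (x=7, y=4)
  L: turn left, now facing West
  R: turn right, now facing North
  F5: move forward 4/5 (blocked), now at (x=7, y=0)
  F2: move forward 0/2 (blocked), now at (x=7, y=0)
  F1: move forward 0/1 (blocked), now at (x=7, y=0)
  F2: move forward 0/2 (blocked), now at (x=7, y=0)
  F1: move forward 0/1 (blocked), now at (x=7, y=0)
Final: (x=7, y=0), facing North

Answer: Final position: (x=7, y=0), facing North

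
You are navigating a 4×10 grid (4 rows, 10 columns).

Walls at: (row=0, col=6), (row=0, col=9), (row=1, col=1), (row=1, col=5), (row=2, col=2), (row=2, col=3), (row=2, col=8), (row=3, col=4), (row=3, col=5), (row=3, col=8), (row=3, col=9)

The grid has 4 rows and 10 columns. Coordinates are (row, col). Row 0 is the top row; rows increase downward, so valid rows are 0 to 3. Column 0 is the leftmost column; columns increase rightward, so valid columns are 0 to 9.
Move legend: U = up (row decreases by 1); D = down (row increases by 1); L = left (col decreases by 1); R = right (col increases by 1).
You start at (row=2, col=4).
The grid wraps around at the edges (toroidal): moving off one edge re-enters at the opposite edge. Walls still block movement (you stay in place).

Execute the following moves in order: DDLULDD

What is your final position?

Start: (row=2, col=4)
  D (down): blocked, stay at (row=2, col=4)
  D (down): blocked, stay at (row=2, col=4)
  L (left): blocked, stay at (row=2, col=4)
  U (up): (row=2, col=4) -> (row=1, col=4)
  L (left): (row=1, col=4) -> (row=1, col=3)
  D (down): blocked, stay at (row=1, col=3)
  D (down): blocked, stay at (row=1, col=3)
Final: (row=1, col=3)

Answer: Final position: (row=1, col=3)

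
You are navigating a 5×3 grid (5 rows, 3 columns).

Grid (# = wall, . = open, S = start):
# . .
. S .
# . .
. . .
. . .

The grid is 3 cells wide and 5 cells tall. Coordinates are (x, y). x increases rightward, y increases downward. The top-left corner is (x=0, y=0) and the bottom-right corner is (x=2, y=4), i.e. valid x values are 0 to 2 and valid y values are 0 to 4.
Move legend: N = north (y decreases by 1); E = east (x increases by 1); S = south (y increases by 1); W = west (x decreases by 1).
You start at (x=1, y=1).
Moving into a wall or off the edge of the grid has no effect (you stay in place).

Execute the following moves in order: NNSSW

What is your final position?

Answer: Final position: (x=1, y=2)

Derivation:
Start: (x=1, y=1)
  N (north): (x=1, y=1) -> (x=1, y=0)
  N (north): blocked, stay at (x=1, y=0)
  S (south): (x=1, y=0) -> (x=1, y=1)
  S (south): (x=1, y=1) -> (x=1, y=2)
  W (west): blocked, stay at (x=1, y=2)
Final: (x=1, y=2)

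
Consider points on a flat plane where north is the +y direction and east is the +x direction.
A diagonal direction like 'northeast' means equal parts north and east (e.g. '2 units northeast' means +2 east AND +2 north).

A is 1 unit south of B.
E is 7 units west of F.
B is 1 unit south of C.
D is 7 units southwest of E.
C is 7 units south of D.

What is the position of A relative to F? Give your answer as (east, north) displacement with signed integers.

Answer: A is at (east=-14, north=-16) relative to F.

Derivation:
Place F at the origin (east=0, north=0).
  E is 7 units west of F: delta (east=-7, north=+0); E at (east=-7, north=0).
  D is 7 units southwest of E: delta (east=-7, north=-7); D at (east=-14, north=-7).
  C is 7 units south of D: delta (east=+0, north=-7); C at (east=-14, north=-14).
  B is 1 unit south of C: delta (east=+0, north=-1); B at (east=-14, north=-15).
  A is 1 unit south of B: delta (east=+0, north=-1); A at (east=-14, north=-16).
Therefore A relative to F: (east=-14, north=-16).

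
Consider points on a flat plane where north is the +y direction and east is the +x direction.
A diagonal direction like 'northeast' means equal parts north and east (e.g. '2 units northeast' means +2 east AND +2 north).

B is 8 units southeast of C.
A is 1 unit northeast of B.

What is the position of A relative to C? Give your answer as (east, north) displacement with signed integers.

Answer: A is at (east=9, north=-7) relative to C.

Derivation:
Place C at the origin (east=0, north=0).
  B is 8 units southeast of C: delta (east=+8, north=-8); B at (east=8, north=-8).
  A is 1 unit northeast of B: delta (east=+1, north=+1); A at (east=9, north=-7).
Therefore A relative to C: (east=9, north=-7).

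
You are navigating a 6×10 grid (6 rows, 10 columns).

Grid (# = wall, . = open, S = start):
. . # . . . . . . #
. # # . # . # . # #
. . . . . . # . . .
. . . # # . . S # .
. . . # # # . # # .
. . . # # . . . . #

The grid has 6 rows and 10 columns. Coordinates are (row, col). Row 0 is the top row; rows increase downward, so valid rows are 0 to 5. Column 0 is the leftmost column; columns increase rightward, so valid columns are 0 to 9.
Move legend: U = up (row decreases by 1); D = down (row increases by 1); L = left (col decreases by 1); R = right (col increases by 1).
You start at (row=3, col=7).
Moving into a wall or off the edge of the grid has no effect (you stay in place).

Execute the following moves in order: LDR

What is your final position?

Start: (row=3, col=7)
  L (left): (row=3, col=7) -> (row=3, col=6)
  D (down): (row=3, col=6) -> (row=4, col=6)
  R (right): blocked, stay at (row=4, col=6)
Final: (row=4, col=6)

Answer: Final position: (row=4, col=6)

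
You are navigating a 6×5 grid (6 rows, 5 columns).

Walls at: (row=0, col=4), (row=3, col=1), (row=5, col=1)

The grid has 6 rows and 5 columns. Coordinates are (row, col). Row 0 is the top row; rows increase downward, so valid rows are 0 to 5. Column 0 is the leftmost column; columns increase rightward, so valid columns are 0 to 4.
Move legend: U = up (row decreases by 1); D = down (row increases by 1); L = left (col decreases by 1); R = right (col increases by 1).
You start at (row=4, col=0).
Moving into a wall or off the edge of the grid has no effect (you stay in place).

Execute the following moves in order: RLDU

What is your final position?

Start: (row=4, col=0)
  R (right): (row=4, col=0) -> (row=4, col=1)
  L (left): (row=4, col=1) -> (row=4, col=0)
  D (down): (row=4, col=0) -> (row=5, col=0)
  U (up): (row=5, col=0) -> (row=4, col=0)
Final: (row=4, col=0)

Answer: Final position: (row=4, col=0)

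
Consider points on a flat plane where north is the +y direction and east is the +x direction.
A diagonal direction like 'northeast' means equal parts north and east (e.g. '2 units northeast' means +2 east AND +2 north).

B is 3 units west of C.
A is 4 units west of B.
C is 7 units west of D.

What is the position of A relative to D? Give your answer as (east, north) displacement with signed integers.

Place D at the origin (east=0, north=0).
  C is 7 units west of D: delta (east=-7, north=+0); C at (east=-7, north=0).
  B is 3 units west of C: delta (east=-3, north=+0); B at (east=-10, north=0).
  A is 4 units west of B: delta (east=-4, north=+0); A at (east=-14, north=0).
Therefore A relative to D: (east=-14, north=0).

Answer: A is at (east=-14, north=0) relative to D.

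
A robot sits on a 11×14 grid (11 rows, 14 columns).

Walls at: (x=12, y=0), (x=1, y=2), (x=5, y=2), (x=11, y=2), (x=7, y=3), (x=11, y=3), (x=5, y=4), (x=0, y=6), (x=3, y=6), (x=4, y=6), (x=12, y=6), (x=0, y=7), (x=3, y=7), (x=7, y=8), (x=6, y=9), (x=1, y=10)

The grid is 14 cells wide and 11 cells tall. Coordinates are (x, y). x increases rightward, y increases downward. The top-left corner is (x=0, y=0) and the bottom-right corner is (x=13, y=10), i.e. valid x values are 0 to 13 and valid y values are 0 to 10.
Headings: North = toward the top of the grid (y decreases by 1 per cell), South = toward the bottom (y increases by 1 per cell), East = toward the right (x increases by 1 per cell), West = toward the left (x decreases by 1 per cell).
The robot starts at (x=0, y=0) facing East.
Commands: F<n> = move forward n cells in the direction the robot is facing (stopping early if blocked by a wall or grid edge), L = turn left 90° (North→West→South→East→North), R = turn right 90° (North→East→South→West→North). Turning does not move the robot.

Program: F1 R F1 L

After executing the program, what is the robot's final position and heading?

Answer: Final position: (x=1, y=1), facing East

Derivation:
Start: (x=0, y=0), facing East
  F1: move forward 1, now at (x=1, y=0)
  R: turn right, now facing South
  F1: move forward 1, now at (x=1, y=1)
  L: turn left, now facing East
Final: (x=1, y=1), facing East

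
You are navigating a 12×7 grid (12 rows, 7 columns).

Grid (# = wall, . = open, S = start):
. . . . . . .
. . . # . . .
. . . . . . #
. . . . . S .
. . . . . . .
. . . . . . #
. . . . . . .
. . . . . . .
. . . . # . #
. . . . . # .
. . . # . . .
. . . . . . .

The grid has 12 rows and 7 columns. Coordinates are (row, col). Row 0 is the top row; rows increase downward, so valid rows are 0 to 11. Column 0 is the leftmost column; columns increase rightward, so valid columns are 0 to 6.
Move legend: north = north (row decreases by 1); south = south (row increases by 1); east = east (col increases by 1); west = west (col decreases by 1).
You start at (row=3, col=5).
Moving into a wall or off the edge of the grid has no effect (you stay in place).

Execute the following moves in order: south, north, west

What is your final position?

Start: (row=3, col=5)
  south (south): (row=3, col=5) -> (row=4, col=5)
  north (north): (row=4, col=5) -> (row=3, col=5)
  west (west): (row=3, col=5) -> (row=3, col=4)
Final: (row=3, col=4)

Answer: Final position: (row=3, col=4)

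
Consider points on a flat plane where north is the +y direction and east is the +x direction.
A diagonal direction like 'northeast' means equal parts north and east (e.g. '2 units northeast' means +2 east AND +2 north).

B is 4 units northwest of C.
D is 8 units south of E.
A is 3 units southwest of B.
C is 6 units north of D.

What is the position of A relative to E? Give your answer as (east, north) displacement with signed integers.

Place E at the origin (east=0, north=0).
  D is 8 units south of E: delta (east=+0, north=-8); D at (east=0, north=-8).
  C is 6 units north of D: delta (east=+0, north=+6); C at (east=0, north=-2).
  B is 4 units northwest of C: delta (east=-4, north=+4); B at (east=-4, north=2).
  A is 3 units southwest of B: delta (east=-3, north=-3); A at (east=-7, north=-1).
Therefore A relative to E: (east=-7, north=-1).

Answer: A is at (east=-7, north=-1) relative to E.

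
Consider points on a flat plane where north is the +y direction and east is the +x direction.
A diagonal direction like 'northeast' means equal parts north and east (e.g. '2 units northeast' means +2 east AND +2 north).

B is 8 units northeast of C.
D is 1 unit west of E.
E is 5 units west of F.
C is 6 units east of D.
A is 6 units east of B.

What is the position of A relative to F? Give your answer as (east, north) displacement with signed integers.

Answer: A is at (east=14, north=8) relative to F.

Derivation:
Place F at the origin (east=0, north=0).
  E is 5 units west of F: delta (east=-5, north=+0); E at (east=-5, north=0).
  D is 1 unit west of E: delta (east=-1, north=+0); D at (east=-6, north=0).
  C is 6 units east of D: delta (east=+6, north=+0); C at (east=0, north=0).
  B is 8 units northeast of C: delta (east=+8, north=+8); B at (east=8, north=8).
  A is 6 units east of B: delta (east=+6, north=+0); A at (east=14, north=8).
Therefore A relative to F: (east=14, north=8).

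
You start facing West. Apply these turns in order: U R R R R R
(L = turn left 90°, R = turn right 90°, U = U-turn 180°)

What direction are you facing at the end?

Start: West
  U (U-turn (180°)) -> East
  R (right (90° clockwise)) -> South
  R (right (90° clockwise)) -> West
  R (right (90° clockwise)) -> North
  R (right (90° clockwise)) -> East
  R (right (90° clockwise)) -> South
Final: South

Answer: Final heading: South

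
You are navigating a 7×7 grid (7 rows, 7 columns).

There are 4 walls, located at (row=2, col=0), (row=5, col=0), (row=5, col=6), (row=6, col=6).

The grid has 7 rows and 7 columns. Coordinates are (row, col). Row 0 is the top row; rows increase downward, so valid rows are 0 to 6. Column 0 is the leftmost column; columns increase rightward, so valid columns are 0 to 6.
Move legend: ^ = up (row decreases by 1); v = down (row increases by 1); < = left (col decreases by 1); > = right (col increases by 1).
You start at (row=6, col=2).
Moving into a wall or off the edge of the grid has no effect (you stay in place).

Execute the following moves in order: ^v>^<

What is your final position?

Start: (row=6, col=2)
  ^ (up): (row=6, col=2) -> (row=5, col=2)
  v (down): (row=5, col=2) -> (row=6, col=2)
  > (right): (row=6, col=2) -> (row=6, col=3)
  ^ (up): (row=6, col=3) -> (row=5, col=3)
  < (left): (row=5, col=3) -> (row=5, col=2)
Final: (row=5, col=2)

Answer: Final position: (row=5, col=2)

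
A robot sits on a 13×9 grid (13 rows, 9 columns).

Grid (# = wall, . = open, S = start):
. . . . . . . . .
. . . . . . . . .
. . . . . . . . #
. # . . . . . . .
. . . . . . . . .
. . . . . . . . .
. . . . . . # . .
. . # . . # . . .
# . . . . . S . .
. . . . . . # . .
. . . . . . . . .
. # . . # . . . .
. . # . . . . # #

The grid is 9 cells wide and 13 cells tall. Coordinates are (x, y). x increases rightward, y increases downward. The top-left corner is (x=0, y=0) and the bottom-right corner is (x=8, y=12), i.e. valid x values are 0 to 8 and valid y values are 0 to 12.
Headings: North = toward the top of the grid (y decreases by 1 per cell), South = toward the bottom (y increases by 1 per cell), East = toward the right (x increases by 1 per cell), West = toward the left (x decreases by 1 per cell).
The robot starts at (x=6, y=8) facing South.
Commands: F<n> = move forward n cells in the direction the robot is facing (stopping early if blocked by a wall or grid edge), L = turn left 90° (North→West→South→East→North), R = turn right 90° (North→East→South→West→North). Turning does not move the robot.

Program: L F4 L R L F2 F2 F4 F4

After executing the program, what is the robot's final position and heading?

Answer: Final position: (x=8, y=3), facing North

Derivation:
Start: (x=6, y=8), facing South
  L: turn left, now facing East
  F4: move forward 2/4 (blocked), now at (x=8, y=8)
  L: turn left, now facing North
  R: turn right, now facing East
  L: turn left, now facing North
  F2: move forward 2, now at (x=8, y=6)
  F2: move forward 2, now at (x=8, y=4)
  F4: move forward 1/4 (blocked), now at (x=8, y=3)
  F4: move forward 0/4 (blocked), now at (x=8, y=3)
Final: (x=8, y=3), facing North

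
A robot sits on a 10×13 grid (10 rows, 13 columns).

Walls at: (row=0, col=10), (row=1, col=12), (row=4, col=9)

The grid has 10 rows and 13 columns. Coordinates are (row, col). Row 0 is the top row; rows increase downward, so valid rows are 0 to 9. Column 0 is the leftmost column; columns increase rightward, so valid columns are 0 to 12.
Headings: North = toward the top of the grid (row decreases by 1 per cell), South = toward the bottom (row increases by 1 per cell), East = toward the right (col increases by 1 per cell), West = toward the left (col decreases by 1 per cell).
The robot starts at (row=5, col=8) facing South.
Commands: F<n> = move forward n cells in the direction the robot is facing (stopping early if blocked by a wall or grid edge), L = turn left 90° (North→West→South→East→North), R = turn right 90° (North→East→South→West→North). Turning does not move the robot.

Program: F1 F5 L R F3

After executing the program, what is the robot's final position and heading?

Start: (row=5, col=8), facing South
  F1: move forward 1, now at (row=6, col=8)
  F5: move forward 3/5 (blocked), now at (row=9, col=8)
  L: turn left, now facing East
  R: turn right, now facing South
  F3: move forward 0/3 (blocked), now at (row=9, col=8)
Final: (row=9, col=8), facing South

Answer: Final position: (row=9, col=8), facing South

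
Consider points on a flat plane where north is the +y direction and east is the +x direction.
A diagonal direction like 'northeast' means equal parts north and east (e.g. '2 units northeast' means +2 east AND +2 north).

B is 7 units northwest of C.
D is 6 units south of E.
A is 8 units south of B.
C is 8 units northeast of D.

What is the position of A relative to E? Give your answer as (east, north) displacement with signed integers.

Place E at the origin (east=0, north=0).
  D is 6 units south of E: delta (east=+0, north=-6); D at (east=0, north=-6).
  C is 8 units northeast of D: delta (east=+8, north=+8); C at (east=8, north=2).
  B is 7 units northwest of C: delta (east=-7, north=+7); B at (east=1, north=9).
  A is 8 units south of B: delta (east=+0, north=-8); A at (east=1, north=1).
Therefore A relative to E: (east=1, north=1).

Answer: A is at (east=1, north=1) relative to E.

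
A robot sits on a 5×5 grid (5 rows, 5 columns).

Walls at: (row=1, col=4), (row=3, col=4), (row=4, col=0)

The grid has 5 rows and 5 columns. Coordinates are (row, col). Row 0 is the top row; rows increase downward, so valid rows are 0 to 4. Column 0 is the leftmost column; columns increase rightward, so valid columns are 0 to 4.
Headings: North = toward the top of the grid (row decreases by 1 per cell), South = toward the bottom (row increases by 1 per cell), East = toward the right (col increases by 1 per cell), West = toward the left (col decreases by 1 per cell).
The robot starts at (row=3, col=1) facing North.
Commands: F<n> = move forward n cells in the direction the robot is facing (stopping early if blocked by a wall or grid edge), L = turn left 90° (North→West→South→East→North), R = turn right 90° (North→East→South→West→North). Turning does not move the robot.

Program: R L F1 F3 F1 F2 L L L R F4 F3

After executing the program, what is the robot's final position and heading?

Start: (row=3, col=1), facing North
  R: turn right, now facing East
  L: turn left, now facing North
  F1: move forward 1, now at (row=2, col=1)
  F3: move forward 2/3 (blocked), now at (row=0, col=1)
  F1: move forward 0/1 (blocked), now at (row=0, col=1)
  F2: move forward 0/2 (blocked), now at (row=0, col=1)
  L: turn left, now facing West
  L: turn left, now facing South
  L: turn left, now facing East
  R: turn right, now facing South
  F4: move forward 4, now at (row=4, col=1)
  F3: move forward 0/3 (blocked), now at (row=4, col=1)
Final: (row=4, col=1), facing South

Answer: Final position: (row=4, col=1), facing South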